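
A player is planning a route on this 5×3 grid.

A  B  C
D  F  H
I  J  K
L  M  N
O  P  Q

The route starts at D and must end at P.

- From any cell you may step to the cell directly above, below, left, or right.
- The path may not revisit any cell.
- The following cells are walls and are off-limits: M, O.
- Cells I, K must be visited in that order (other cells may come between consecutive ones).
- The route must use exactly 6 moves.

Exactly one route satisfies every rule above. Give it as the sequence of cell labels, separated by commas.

D, I, J, K, N, Q, P

The waypoints must appear in the order I, K, with no cell reused.
Route from D: down 1 to I, right 2 to K, down 2 to Q, left 1 to P — 6 moves in all.
Check: order respected (I at step 1, K at step 3); 6 moves as required.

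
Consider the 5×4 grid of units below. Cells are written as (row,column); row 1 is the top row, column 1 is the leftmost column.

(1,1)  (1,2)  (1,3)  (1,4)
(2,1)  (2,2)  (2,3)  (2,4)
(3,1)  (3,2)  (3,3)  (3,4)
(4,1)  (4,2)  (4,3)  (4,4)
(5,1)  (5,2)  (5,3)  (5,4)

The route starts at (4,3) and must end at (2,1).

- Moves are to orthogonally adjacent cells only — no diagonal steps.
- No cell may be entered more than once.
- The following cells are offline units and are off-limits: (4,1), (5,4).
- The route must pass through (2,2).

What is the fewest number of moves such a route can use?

Any route passes through (2,2) somewhere between (4,3) and (2,1). Summing Manhattan distances along the two legs ((4,3) → (2,2) → (2,1)) gives a lower bound of 3 + 1 = 4 moves.
A route of 4 moves achieves this: (4,3) → (3,3) → (2,3) → (2,2) → (2,1).
Since 4 matches the lower bound, it is optimal.

4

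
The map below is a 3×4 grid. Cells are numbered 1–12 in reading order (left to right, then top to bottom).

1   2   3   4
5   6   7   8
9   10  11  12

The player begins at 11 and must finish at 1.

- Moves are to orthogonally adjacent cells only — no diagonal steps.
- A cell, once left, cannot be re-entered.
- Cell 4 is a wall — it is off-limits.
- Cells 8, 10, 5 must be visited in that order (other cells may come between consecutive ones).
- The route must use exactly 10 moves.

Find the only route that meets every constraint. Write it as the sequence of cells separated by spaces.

11 12 8 7 3 2 6 10 9 5 1

The waypoints must appear in the order 8, 10, 5, with no cell reused.
Route from 11: right 1 to 12, up 1 to 8, left 1 to 7, up 1 to 3, left 1 to 2, down 2 to 10, left 1 to 9, up 2 to 1 — 10 moves in all.
Check: order respected (8 at step 2, 10 at step 7, 5 at step 9); 10 moves as required.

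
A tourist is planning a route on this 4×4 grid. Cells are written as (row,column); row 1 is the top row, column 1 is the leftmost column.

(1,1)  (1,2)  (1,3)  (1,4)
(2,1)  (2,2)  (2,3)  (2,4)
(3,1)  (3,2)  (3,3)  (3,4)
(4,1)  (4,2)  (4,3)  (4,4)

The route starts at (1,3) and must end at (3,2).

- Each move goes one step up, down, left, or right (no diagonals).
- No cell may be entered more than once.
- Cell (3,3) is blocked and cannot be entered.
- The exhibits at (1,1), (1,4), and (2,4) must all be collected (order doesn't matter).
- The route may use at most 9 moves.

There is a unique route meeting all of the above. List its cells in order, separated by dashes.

The budget equals the shortest possible length, so every move has to be on a shortest route through the required cells.
Route from (1,3): right 1 to (1,4), down 1 to (2,4), left 2 to (2,2), up 1 to (1,2), left 1 to (1,1), down 2 to (3,1), right 1 to (3,2) — 9 moves in all.
Check: all required cells visited; 9 ≤ 9 moves.

(1,3) - (1,4) - (2,4) - (2,3) - (2,2) - (1,2) - (1,1) - (2,1) - (3,1) - (3,2)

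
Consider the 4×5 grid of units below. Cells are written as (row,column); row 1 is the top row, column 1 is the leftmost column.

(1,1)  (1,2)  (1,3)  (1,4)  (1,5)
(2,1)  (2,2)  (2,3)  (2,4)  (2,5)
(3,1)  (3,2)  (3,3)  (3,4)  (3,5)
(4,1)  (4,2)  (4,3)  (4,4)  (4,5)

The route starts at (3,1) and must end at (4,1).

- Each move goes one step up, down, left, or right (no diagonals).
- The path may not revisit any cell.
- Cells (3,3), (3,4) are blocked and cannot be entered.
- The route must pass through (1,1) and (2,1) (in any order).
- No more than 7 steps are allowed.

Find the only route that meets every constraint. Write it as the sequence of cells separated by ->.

(3,1) -> (2,1) -> (1,1) -> (1,2) -> (2,2) -> (3,2) -> (4,2) -> (4,1)

The budget equals the shortest possible length, so every move has to be on a shortest route through the required cells.
Route from (3,1): 2× up (reaching (1,1)), right to (1,2), 3× down (reaching (4,2)), left to (4,1) — 7 moves in all.
Check: all required cells visited; 7 ≤ 7 moves.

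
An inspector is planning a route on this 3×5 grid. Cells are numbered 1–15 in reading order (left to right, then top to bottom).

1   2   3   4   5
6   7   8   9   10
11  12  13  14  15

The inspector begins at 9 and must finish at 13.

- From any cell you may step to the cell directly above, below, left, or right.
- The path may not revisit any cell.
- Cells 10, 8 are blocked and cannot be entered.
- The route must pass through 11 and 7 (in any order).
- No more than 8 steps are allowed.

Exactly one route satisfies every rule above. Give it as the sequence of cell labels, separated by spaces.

Any route must reach 11 and 7 and still end at 13 within 8 moves, so the order of the required stops is forced.
Route from 9: up to 4, 2× left (reaching 2), down to 7, left to 6, down to 11, 2× right (reaching 13) — 8 moves in all.
Check: all required cells visited; 8 ≤ 8 moves.

9 4 3 2 7 6 11 12 13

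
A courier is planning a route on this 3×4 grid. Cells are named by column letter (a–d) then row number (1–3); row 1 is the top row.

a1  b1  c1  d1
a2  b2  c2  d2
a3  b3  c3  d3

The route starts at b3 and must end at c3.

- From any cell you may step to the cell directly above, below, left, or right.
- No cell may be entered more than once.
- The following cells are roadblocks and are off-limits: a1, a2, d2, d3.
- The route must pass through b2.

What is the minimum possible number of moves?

3

Any route passes through b2 somewhere between b3 and c3. Summing Manhattan distances along the two legs (b3 → b2 → c3) gives a lower bound of 1 + 2 = 3 moves.
A route of 3 moves achieves this: b3 → b2 → c2 → c3.
Since 3 matches the lower bound, it is optimal.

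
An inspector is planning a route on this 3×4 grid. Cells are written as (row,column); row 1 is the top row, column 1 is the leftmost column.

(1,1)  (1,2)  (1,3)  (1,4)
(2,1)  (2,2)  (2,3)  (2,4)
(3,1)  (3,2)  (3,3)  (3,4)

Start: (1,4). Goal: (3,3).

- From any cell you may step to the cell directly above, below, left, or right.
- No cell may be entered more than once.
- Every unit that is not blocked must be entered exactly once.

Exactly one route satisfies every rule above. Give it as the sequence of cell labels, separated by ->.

Need to visit all 12 open cells exactly once, starting at (1,4) and ending at (3,3).
Cell (3,4) has only two open neighbours ((2,4) and (3,3)), so the path must pass straight through it: one of those is the cell it's entered from and the other is where it exits.
Route from (1,4): left 3 to (1,1), down 2 to (3,1), right 1 to (3,2), up 1 to (2,2), right 2 to (2,4), down 1 to (3,4), left 1 to (3,3) — 11 moves in all.
Check: all 12 open cells covered.

(1,4) -> (1,3) -> (1,2) -> (1,1) -> (2,1) -> (3,1) -> (3,2) -> (2,2) -> (2,3) -> (2,4) -> (3,4) -> (3,3)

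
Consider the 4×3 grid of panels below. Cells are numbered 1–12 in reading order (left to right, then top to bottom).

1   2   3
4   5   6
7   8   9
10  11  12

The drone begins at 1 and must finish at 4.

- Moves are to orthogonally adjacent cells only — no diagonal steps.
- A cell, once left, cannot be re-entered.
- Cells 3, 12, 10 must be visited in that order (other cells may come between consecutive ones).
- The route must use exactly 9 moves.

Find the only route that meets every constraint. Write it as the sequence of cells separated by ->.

1 -> 2 -> 3 -> 6 -> 9 -> 12 -> 11 -> 10 -> 7 -> 4

The waypoints must appear in the order 3, 12, 10, with no cell reused.
Route from 1: right 2 to 3, down 3 to 12, left 2 to 10, up 2 to 4 — 9 moves in all.
Check: order respected (3 at step 2, 12 at step 5, 10 at step 7); 9 moves as required.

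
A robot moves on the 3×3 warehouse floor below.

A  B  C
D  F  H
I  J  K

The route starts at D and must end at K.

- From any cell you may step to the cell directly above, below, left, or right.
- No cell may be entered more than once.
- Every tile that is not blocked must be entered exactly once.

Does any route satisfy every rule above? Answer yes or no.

Colour the cells like a checkerboard: each orthogonal step flips colour, so a Hamiltonian route alternates colours. Here there are 5 cells of one colour and 4 of the other, with start on the opposite colour to the goal — the counts and endpoints can't be arranged into an alternating sequence of length 9, so no Hamiltonian route exists.

no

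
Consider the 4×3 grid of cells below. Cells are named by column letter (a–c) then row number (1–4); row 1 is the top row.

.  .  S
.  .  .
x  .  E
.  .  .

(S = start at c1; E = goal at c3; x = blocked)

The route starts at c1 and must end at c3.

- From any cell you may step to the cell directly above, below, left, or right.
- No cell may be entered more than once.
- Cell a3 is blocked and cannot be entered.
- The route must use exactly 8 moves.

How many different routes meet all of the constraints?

Need simple routes of exactly 8 moves from c1 to c3 (Manhattan distance 2, so 3 moves are spent on a detour and 3 undoing it).
Enumerating: c1 b1 a1 a2 b2 b3 b4 c4 c3.
That gives 1 route.

1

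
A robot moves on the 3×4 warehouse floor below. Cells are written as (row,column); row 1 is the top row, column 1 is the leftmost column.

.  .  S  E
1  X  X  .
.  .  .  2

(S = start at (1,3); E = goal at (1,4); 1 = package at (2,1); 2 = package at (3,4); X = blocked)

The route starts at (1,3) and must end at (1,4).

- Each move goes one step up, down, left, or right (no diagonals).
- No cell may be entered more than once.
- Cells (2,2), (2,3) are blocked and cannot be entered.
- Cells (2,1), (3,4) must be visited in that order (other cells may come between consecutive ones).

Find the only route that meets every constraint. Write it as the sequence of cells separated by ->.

The waypoints must appear in the order (2,1), (3,4), with no cell reused.
Route from (1,3): left 2 to (1,1), down 2 to (3,1), right 3 to (3,4), up 2 to (1,4) — 9 moves in all.
Check: order respected (1 at step 3, 2 at step 7).

(1,3) -> (1,2) -> (1,1) -> (2,1) -> (3,1) -> (3,2) -> (3,3) -> (3,4) -> (2,4) -> (1,4)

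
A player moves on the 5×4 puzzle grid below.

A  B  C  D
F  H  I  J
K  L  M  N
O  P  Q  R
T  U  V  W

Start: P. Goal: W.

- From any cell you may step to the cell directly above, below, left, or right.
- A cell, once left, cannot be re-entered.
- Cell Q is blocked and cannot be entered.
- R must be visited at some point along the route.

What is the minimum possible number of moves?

Any route passes through R somewhere between P and W. Summing Manhattan distances along the two legs (P → R → W) gives a lower bound of 2 + 1 = 3 moves.
That bound ignores the blocked cells. Measuring each leg by the fewest moves that actually steer around them (P→R: 4; R→W: 1) raises the lower bound to 5.
A route of 5 moves exists: P → L → M → N → R → W.
Since 5 matches that lower bound, it is optimal.

5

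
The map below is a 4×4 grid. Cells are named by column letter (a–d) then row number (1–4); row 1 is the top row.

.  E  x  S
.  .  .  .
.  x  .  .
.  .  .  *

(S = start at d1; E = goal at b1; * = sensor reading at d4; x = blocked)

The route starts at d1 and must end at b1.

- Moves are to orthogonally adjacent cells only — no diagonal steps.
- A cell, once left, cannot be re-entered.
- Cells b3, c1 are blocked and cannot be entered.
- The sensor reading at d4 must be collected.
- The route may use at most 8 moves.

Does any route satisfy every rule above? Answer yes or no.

yes

One route that works: d1 → d2 → d3 → d4 → c4 → c3 → c2 → b2 → b1.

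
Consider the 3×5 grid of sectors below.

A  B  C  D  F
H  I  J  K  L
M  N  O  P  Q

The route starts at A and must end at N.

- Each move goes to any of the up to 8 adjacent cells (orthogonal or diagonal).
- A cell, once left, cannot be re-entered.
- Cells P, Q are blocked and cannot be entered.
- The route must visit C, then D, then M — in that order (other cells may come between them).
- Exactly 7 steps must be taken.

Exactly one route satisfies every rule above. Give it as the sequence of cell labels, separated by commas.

The waypoints must appear in the order C, D, M, with no cell reused.
Route from A: right 3 to D, down-left 1 to J, left 1 to I, down-left 1 to M, right 1 to N — 7 moves in all.
Check: order respected (C at step 2, D at step 3, M at step 6); 7 moves as required.

A, B, C, D, J, I, M, N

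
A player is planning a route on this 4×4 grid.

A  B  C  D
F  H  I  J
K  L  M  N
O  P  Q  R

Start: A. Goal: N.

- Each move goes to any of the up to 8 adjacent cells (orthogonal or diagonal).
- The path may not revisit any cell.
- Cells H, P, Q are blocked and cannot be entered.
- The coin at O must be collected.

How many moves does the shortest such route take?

Any route passes through O somewhere between A and N. Summing Chebyshev distances along the two legs (A → O → N) gives a lower bound of 3 + 3 = 6 moves.
A route of 6 moves achieves this: A → F → K → O → L → I → N.
Since 6 matches the lower bound, it is optimal.

6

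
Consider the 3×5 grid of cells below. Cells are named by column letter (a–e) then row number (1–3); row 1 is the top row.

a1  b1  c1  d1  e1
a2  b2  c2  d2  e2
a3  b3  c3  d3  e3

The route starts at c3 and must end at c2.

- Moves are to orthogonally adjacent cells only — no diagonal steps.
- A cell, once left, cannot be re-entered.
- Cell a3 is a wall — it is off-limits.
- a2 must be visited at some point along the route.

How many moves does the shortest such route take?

7

Any route passes through a2 somewhere between c3 and c2. Summing Manhattan distances along the two legs (c3 → a2 → c2) gives a lower bound of 3 + 2 = 5 moves.
The shortest route satisfying every rule uses 7 moves: c3 → b3 → b2 → a2 → a1 → b1 → c1 → c2.
The bound of 5 isn't tight here; checking systematically, no route of length 5 through 6 satisfies every constraint, so 7 is the minimum.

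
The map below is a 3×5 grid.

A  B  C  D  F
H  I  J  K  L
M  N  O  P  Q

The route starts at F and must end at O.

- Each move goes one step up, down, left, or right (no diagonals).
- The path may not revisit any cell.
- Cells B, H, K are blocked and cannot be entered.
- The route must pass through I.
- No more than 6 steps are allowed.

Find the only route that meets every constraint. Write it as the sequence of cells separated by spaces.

F D C J I N O

The 6-move cap with required stops at I leaves no slack for detours.
Route from F: left 2 to C, down 1 to J, left 1 to I, down 1 to N, right 1 to O — 6 moves in all.
Check: all required cells visited; 6 ≤ 6 moves.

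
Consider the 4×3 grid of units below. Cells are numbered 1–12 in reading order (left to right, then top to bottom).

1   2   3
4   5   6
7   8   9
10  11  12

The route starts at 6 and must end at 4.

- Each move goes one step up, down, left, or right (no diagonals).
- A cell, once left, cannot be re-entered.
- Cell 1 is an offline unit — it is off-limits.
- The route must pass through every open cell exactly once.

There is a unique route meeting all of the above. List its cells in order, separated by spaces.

Need to visit all 11 open cells exactly once, starting at 6 and ending at 4.
Cell 10 has only two open neighbours (7 and 11), so the path must pass straight through it: one of those is the cell it's entered from and the other is where it exits.
Route from 6: up to 3, left to 2, 2× down (reaching 8), right to 9, down to 12, 2× left (reaching 10), 2× up (reaching 4) — 10 moves in all.
Check: all 11 open cells covered.

6 3 2 5 8 9 12 11 10 7 4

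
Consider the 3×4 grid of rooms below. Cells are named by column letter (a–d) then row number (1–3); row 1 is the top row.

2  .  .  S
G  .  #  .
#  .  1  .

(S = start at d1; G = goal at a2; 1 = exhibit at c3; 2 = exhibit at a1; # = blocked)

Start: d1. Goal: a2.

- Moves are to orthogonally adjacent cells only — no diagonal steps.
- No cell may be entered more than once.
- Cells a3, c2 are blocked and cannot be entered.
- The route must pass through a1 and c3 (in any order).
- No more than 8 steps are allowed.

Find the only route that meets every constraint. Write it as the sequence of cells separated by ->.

The budget equals the shortest possible length, so every move has to be on a shortest route through the required cells.
Route from d1: down 2 to d3, left 2 to b3, up 2 to b1, left 1 to a1, down 1 to a2 — 8 moves in all.
Check: all required cells visited; 8 ≤ 8 moves.

d1 -> d2 -> d3 -> c3 -> b3 -> b2 -> b1 -> a1 -> a2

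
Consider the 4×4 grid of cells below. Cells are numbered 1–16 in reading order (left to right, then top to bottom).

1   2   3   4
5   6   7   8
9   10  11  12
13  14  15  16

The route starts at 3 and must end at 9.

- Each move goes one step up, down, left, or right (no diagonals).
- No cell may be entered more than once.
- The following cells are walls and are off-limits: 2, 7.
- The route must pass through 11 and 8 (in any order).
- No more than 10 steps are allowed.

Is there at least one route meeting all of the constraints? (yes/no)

yes

One route that works: 3 → 4 → 8 → 12 → 11 → 10 → 9.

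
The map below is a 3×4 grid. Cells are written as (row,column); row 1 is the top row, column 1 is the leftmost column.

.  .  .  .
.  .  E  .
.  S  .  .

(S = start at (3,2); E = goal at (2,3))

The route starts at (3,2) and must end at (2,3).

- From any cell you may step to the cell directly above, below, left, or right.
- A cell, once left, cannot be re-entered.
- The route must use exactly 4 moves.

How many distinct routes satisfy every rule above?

3

Need simple routes of exactly 4 moves from (3,2) to (2,3) (Manhattan distance 2, so 1 moves are spent on a detour and 1 undoing it).
Enumerating: (3,2) (2,2) (1,2) (1,3) (2,3) | (3,2) (3,1) (2,1) (2,2) (2,3) | (3,2) (3,3) (3,4) (2,4) (2,3).
That gives 3 routes.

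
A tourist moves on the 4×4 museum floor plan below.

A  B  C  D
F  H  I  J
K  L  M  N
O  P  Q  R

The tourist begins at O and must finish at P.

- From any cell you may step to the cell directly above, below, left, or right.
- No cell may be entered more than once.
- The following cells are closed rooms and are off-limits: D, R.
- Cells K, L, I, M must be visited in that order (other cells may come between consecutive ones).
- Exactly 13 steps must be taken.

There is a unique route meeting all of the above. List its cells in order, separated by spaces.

O K L H F A B C I J N M Q P

The waypoints must appear in the order K, L, I, M, with no cell reused.
Route from O: up to K, right to L, up to H, left to F, up to A, 2× right (reaching C), down to I, right to J, down to N, left to M, down to Q, left to P — 13 moves in all.
Check: order respected (K at step 1, L at step 2, I at step 8, M at step 11); 13 moves as required.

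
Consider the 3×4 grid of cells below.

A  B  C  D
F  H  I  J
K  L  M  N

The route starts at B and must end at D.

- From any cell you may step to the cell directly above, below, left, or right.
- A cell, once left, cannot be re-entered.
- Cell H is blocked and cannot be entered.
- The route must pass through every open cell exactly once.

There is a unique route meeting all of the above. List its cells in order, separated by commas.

B, A, F, K, L, M, N, J, I, C, D

Need to visit all 11 open cells exactly once, starting at B and ending at D.
Cell L has only two open neighbours (K and M), so the path must pass straight through it: one of those is the cell it's entered from and the other is where it exits.
Route from B: left 1 to A, down 2 to K, right 3 to N, up 1 to J, left 1 to I, up 1 to C, right 1 to D — 10 moves in all.
Check: all 11 open cells covered.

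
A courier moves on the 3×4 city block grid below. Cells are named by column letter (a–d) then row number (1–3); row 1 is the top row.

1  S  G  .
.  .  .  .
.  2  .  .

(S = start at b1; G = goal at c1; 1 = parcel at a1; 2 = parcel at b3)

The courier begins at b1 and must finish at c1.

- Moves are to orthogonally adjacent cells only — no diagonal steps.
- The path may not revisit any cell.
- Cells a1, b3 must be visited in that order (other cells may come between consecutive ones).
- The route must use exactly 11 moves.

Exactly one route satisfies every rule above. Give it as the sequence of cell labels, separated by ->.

b1 -> a1 -> a2 -> a3 -> b3 -> b2 -> c2 -> c3 -> d3 -> d2 -> d1 -> c1

The waypoints must appear in the order a1, b3, with no cell reused.
Route from b1: left to a1, 2× down (reaching a3), right to b3, up to b2, right to c2, down to c3, right to d3, 2× up (reaching d1), left to c1 — 11 moves in all.
Check: order respected (1 at step 1, 2 at step 4); 11 moves as required.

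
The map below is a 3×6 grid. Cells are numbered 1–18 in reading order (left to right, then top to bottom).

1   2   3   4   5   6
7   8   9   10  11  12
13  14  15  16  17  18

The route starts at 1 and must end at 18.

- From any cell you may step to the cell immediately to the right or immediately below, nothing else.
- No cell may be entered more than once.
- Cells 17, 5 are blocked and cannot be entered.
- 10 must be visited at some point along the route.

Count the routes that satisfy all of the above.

4

A right/down-only route from 1 to 18 makes exactly 2 down-moves and 5 right-moves in some order.
With no other constraints that would be C(7,2) = 21 routes.
Split at 10 and multiply the segment counts (each segment already excludes blocked cells): 1→10: 4; 10→18: 1; product = 4.
That gives 4 routes.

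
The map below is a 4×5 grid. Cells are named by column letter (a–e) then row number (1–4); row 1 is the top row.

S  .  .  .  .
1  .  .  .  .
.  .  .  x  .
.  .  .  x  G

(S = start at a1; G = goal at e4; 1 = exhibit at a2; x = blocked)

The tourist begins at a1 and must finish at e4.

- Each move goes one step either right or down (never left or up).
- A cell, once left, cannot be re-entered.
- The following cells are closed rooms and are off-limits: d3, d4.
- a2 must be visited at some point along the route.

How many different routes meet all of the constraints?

A right/down-only route from a1 to e4 makes exactly 3 down-moves and 4 right-moves in some order.
With no other constraints that would be C(7,3) = 35 routes.
Split at a2 and multiply the segment counts (each segment already excludes blocked cells): a1→a2: 1; a2→e4: 1; product = 1.
That gives 1 route.

1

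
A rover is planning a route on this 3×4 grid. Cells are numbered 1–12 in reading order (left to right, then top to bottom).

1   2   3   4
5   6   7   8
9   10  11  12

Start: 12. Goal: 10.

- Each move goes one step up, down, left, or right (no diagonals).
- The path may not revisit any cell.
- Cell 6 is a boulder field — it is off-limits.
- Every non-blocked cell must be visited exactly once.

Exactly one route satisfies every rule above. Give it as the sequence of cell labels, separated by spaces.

12 11 7 8 4 3 2 1 5 9 10

Need to visit all 11 open cells exactly once, starting at 12 and ending at 10.
Cell 4 has only two open neighbours (8 and 3), so the path must pass straight through it: one of those is the cell it's entered from and the other is where it exits.
Route from 12: left 1 to 11, up 1 to 7, right 1 to 8, up 1 to 4, left 3 to 1, down 2 to 9, right 1 to 10 — 10 moves in all.
Check: all 11 open cells covered.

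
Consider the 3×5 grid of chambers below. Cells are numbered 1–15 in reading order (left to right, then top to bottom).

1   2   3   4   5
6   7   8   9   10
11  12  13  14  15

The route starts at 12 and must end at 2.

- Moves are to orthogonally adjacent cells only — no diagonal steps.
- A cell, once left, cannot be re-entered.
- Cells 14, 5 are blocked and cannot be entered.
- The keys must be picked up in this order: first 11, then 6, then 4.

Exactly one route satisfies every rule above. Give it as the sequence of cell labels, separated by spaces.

The waypoints must appear in the order 11, 6, 4, with no cell reused.
Route from 12: left to 11, up to 6, 3× right (reaching 9), up to 4, 2× left (reaching 2) — 8 moves in all.
Check: order respected (11 at step 1, 6 at step 2, 4 at step 6).

12 11 6 7 8 9 4 3 2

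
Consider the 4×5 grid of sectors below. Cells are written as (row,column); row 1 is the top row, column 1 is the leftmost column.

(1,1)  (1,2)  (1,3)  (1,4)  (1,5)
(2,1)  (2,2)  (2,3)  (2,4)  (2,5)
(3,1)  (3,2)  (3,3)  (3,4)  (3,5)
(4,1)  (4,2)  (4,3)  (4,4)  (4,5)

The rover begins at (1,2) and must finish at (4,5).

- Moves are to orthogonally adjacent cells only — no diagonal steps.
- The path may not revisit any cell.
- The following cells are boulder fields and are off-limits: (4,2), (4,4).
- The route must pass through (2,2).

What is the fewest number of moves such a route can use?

6

Any route passes through (2,2) somewhere between (1,2) and (4,5). Summing Manhattan distances along the two legs ((1,2) → (2,2) → (4,5)) gives a lower bound of 1 + 5 = 6 moves.
A route of 6 moves achieves this: (1,2) → (2,2) → (3,2) → (3,3) → (3,4) → (3,5) → (4,5).
Since 6 matches the lower bound, it is optimal.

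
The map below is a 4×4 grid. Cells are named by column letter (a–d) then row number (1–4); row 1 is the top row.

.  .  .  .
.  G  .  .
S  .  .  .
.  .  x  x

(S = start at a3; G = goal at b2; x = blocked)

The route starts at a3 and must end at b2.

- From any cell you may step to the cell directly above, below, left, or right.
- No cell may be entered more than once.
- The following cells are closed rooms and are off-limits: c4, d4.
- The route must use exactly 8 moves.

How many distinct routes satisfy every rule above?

Need simple routes of exactly 8 moves from a3 to b2 (Manhattan distance 2, so 3 moves are spent on a detour and 3 undoing it).
Branch systematically from the start, pruning whenever the remaining move budget drops below the Manhattan distance to b2 or differs from it in parity. Grouping the completions by first move — via a2: 2; via a4: 2; via b3: 5 — and summing: 2 + 2 + 5 = 9.
That gives 9 routes.

9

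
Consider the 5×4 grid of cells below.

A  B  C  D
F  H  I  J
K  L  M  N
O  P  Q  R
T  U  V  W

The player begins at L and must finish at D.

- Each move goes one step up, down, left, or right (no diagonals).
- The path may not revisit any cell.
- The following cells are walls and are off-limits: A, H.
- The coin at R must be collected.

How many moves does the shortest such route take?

6

Any route passes through R somewhere between L and D. Summing Manhattan distances along the two legs (L → R → D) gives a lower bound of 3 + 3 = 6 moves.
A route of 6 moves achieves this: L → P → Q → R → N → J → D.
Since 6 matches the lower bound, it is optimal.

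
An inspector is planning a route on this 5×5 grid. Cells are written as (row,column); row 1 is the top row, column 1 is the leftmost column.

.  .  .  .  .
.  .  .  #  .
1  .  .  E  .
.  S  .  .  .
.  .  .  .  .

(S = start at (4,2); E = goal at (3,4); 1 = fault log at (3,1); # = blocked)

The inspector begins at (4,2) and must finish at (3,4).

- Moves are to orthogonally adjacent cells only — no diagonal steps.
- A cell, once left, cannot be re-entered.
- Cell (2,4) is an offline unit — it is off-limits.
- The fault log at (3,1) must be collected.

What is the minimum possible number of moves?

Any route passes through (3,1) somewhere between (4,2) and (3,4). Summing Manhattan distances along the two legs ((4,2) → (3,1) → (3,4)) gives a lower bound of 2 + 3 = 5 moves.
A route of 5 moves achieves this: (4,2) → (4,1) → (3,1) → (3,2) → (3,3) → (3,4).
Since 5 matches the lower bound, it is optimal.

5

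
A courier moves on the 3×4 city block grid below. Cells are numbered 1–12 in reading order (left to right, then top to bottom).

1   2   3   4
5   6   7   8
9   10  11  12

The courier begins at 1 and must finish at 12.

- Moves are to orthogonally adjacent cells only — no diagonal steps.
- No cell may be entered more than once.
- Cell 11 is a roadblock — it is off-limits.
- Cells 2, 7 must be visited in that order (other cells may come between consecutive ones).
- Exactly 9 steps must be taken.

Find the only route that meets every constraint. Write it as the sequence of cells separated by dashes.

The waypoints must appear in the order 2, 7, with no cell reused.
Route from 1: down 2 to 9, right 1 to 10, up 2 to 2, right 1 to 3, down 1 to 7, right 1 to 8, down 1 to 12 — 9 moves in all.
Check: order respected (2 at step 5, 7 at step 7); 9 moves as required.

1 - 5 - 9 - 10 - 6 - 2 - 3 - 7 - 8 - 12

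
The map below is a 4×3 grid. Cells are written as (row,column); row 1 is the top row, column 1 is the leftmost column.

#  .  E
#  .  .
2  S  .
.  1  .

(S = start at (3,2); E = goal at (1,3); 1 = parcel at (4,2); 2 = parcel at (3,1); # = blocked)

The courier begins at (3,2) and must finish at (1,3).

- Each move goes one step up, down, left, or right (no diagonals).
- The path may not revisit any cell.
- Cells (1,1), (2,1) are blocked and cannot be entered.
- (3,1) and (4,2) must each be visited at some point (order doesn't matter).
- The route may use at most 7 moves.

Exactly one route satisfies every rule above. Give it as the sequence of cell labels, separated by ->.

The 7-move cap with required stops at (3,1), (4,2) leaves no slack for detours.
Route from (3,2): left 1 to (3,1), down 1 to (4,1), right 2 to (4,3), up 3 to (1,3) — 7 moves in all.
Check: all required cells visited; 7 ≤ 7 moves.

(3,2) -> (3,1) -> (4,1) -> (4,2) -> (4,3) -> (3,3) -> (2,3) -> (1,3)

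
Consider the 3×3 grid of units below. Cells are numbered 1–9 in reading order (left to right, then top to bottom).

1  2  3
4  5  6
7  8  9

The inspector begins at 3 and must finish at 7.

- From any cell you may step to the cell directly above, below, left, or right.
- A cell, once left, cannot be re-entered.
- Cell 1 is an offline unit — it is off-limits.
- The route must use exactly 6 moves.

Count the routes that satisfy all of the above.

Need simple routes of exactly 6 moves from 3 to 7 (Manhattan distance 4, so 1 moves are spent on a detour and 1 undoing it).
Enumerating: 3 6 9 8 5 4 7 | 3 2 5 6 9 8 7.
That gives 2 routes.

2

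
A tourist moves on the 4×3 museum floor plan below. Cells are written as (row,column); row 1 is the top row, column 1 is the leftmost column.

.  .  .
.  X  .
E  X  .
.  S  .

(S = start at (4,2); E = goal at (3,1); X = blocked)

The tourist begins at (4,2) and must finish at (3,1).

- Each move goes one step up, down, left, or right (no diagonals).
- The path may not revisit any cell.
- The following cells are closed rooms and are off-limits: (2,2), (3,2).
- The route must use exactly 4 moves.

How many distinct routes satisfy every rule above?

Need simple routes of exactly 4 moves from (4,2) to (3,1) (Manhattan distance 2, so 1 moves are spent on a detour and 1 undoing it).
No route satisfies every constraint, so the count is 0.

0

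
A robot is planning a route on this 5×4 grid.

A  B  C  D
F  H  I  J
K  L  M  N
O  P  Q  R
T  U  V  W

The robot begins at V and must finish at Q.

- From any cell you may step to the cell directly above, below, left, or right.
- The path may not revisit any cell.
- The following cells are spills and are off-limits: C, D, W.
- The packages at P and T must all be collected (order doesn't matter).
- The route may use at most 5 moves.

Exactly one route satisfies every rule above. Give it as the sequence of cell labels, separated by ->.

The budget equals the shortest possible length, so every move has to be on a shortest route through the required cells.
Route from V: left 2 to T, up 1 to O, right 2 to Q — 5 moves in all.
Check: all required cells visited; 5 ≤ 5 moves.

V -> U -> T -> O -> P -> Q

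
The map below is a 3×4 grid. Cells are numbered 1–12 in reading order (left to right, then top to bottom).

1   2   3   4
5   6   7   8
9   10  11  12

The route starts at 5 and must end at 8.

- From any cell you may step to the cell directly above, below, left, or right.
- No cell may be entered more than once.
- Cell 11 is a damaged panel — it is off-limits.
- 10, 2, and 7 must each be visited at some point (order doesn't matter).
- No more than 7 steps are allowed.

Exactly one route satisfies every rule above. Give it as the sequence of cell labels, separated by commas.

The 7-move cap with required stops at 10, 2, 7 leaves no slack for detours.
Route from 5: down 1 to 9, right 1 to 10, up 2 to 2, right 1 to 3, down 1 to 7, right 1 to 8 — 7 moves in all.
Check: all required cells visited; 7 ≤ 7 moves.

5, 9, 10, 6, 2, 3, 7, 8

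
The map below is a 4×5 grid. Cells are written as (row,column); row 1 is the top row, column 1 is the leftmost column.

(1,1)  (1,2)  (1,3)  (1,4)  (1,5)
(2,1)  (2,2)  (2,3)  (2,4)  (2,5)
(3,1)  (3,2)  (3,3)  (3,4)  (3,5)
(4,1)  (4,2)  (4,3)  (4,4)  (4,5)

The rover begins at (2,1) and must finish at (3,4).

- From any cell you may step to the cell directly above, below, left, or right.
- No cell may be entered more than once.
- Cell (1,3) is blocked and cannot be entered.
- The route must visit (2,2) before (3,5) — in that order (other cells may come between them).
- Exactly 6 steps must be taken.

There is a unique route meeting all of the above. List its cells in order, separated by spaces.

The waypoints must appear in the order (2,2), (3,5), with no cell reused.
Route from (2,1): 4× right (reaching (2,5)), down to (3,5), left to (3,4) — 6 moves in all.
Check: order respected ((2,2) at step 1, (3,5) at step 5); 6 moves as required.

(2,1) (2,2) (2,3) (2,4) (2,5) (3,5) (3,4)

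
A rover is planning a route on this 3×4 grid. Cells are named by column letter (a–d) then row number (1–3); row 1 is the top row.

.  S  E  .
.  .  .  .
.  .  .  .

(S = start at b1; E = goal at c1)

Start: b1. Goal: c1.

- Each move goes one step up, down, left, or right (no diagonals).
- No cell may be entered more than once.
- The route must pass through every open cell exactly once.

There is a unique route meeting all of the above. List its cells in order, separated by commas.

b1, a1, a2, a3, b3, b2, c2, c3, d3, d2, d1, c1

Need to visit all 12 open cells exactly once, starting at b1 and ending at c1.
Cell d1 has only two open neighbours (d2 and c1), so the path must pass straight through it: one of those is the cell it's entered from and the other is where it exits.
Route from b1: left to a1, 2× down (reaching a3), right to b3, up to b2, right to c2, down to c3, right to d3, 2× up (reaching d1), left to c1 — 11 moves in all.
Check: all 12 open cells covered.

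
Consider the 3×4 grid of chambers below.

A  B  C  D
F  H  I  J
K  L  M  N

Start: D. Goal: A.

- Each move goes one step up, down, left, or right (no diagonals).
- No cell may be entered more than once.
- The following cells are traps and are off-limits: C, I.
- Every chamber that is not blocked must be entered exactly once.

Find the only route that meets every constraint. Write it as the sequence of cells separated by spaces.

Need to visit all 10 open cells exactly once, starting at D and ending at A.
Cell J has only two open neighbours (D and N), so the path must pass straight through it: one of those is the cell it's entered from and the other is where it exits.
Route from D: down 2 to N, left 3 to K, up 1 to F, right 1 to H, up 1 to B, left 1 to A — 9 moves in all.
Check: all 10 open cells covered.

D J N M L K F H B A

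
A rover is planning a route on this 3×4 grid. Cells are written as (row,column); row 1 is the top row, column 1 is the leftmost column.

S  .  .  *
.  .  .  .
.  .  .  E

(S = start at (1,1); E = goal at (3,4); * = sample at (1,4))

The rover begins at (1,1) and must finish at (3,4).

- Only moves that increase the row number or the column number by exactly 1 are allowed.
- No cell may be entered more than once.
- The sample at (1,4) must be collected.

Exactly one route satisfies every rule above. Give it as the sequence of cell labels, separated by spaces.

Moves only go right or down, so the column and row indices never decrease.
Route from (1,1): 3× right (reaching (1,4)), 2× down (reaching (3,4)) — 5 moves in all.
Check: all required cells visited.

(1,1) (1,2) (1,3) (1,4) (2,4) (3,4)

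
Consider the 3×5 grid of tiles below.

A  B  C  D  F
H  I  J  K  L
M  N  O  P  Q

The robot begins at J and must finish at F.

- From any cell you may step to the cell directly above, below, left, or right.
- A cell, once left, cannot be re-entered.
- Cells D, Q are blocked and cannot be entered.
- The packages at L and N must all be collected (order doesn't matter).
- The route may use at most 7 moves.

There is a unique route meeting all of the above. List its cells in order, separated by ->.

The budget equals the shortest possible length, so every move has to be on a shortest route through the required cells.
Route from J: left 1 to I, down 1 to N, right 2 to P, up 1 to K, right 1 to L, up 1 to F — 7 moves in all.
Check: all required cells visited; 7 ≤ 7 moves.

J -> I -> N -> O -> P -> K -> L -> F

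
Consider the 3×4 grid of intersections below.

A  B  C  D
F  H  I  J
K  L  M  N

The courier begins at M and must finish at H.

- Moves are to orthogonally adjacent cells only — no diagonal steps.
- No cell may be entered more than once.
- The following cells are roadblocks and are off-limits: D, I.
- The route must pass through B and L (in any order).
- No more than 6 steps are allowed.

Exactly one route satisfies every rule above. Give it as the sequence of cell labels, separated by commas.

M, L, K, F, A, B, H

The budget equals the shortest possible length, so every move has to be on a shortest route through the required cells.
Route from M: 2× left (reaching K), 2× up (reaching A), right to B, down to H — 6 moves in all.
Check: all required cells visited; 6 ≤ 6 moves.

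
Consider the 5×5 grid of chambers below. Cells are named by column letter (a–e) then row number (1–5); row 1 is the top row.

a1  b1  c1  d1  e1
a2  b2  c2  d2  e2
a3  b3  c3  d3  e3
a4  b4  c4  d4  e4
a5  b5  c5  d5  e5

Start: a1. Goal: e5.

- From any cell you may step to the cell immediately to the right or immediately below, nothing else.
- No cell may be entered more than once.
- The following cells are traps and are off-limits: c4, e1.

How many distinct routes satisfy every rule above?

39

A right/down-only route from a1 to e5 makes exactly 4 down-moves and 4 right-moves in some order.
With no other constraints that would be C(8,4) = 70 routes.
Subtract routes through each blocked cell (inclusion–exclusion for overlaps): − through e1: 1 − through c4: 30 → 39.
That gives 39 routes.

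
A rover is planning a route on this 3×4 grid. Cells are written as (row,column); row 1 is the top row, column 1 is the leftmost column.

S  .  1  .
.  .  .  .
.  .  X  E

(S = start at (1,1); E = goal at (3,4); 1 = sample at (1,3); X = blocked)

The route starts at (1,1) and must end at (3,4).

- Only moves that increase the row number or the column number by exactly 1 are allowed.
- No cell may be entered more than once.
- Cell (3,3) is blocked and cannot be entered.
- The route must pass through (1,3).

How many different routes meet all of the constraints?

A right/down-only route from (1,1) to (3,4) makes exactly 2 down-moves and 3 right-moves in some order.
With no other constraints that would be C(5,2) = 10 routes.
Split at (1,3) and multiply the segment counts (each segment already excludes blocked cells): (1,1)→(1,3): 1; (1,3)→(3,4): 2; product = 2.
That gives 2 routes.

2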